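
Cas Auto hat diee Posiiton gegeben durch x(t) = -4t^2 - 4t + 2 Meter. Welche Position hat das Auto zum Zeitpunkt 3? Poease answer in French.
De l'équation de la position x(t) = -4·t^2 - 4·t + 2, nous substituons t = 3 pour obtenir x = -46.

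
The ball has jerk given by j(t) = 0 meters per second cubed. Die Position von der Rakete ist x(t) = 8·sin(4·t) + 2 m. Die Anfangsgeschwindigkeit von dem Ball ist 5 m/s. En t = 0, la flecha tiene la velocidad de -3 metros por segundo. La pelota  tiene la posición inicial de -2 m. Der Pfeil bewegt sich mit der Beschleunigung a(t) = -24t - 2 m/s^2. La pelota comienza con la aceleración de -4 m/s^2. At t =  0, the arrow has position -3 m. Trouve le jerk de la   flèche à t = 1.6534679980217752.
En partant de l'accélération a(t) = -24·t - 2, nous prenons 1 dérivée. En prenant d/dt de a(t), nous trouvons j(t) = -24. De l'équation du jerk j(t) = -24, nous substituons t = 1.6534679980217752 pour obtenir j = -24.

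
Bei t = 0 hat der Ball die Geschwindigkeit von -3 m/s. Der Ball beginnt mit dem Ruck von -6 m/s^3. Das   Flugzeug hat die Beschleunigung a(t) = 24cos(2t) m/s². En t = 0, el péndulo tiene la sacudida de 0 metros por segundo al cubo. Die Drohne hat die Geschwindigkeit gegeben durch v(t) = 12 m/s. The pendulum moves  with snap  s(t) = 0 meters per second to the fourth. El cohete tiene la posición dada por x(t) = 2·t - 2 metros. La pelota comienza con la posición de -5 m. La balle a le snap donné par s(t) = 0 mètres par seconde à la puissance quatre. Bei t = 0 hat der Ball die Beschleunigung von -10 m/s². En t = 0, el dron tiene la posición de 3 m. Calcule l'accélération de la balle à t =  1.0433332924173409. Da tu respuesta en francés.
Pour résoudre ceci, nous devons prendre 2 primitives de notre équation du snap s(t) = 0. La primitive du snap est le jerk. En utilisant j(0) = -6, nous obtenons j(t) = -6. La primitive du jerk, avec a(0) = -10, donne l'accélération: a(t) = -6·t - 10. En utilisant a(t) = -6·t - 10 et en substituant t = 1.0433332924173409, nous trouvons a = -16.2599997545040.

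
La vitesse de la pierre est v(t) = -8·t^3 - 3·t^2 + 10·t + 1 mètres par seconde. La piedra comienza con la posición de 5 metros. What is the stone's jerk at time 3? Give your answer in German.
Um dies zu lösen, müssen wir 2 Ableitungen unserer Gleichung für die Geschwindigkeit v(t) = -8·t^3 - 3·t^2 + 10·t + 1 nehmen. Mit d/dt von v(t) finden wir a(t) = -24·t^2 - 6·t + 10. Die Ableitung von der Beschleunigung ergibt den Ruck: j(t) = -48·t - 6. Aus der Gleichung für den Ruck j(t) = -48·t - 6, setzen wir t = 3 ein und erhalten j = -150.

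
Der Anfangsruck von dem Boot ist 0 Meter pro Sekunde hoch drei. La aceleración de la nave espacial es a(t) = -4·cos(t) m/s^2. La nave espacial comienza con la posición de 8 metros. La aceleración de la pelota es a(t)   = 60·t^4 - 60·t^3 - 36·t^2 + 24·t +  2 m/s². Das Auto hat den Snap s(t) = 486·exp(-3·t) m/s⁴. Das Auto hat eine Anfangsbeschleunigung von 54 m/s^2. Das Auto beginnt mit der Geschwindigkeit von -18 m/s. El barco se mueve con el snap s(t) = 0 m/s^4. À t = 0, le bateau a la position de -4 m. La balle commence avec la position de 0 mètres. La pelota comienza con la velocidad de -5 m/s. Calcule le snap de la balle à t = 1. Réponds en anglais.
We must differentiate our acceleration equation a(t) = 60·t^4 - 60·t^3 - 36·t^2 + 24·t + 2 2 times. The derivative of acceleration gives jerk: j(t) = 240·t^3 - 180·t^2 - 72·t + 24. Differentiating jerk, we get snap: s(t) = 720·t^2 - 360·t - 72. Using s(t) = 720·t^2 - 360·t - 72 and substituting t = 1, we find s = 288.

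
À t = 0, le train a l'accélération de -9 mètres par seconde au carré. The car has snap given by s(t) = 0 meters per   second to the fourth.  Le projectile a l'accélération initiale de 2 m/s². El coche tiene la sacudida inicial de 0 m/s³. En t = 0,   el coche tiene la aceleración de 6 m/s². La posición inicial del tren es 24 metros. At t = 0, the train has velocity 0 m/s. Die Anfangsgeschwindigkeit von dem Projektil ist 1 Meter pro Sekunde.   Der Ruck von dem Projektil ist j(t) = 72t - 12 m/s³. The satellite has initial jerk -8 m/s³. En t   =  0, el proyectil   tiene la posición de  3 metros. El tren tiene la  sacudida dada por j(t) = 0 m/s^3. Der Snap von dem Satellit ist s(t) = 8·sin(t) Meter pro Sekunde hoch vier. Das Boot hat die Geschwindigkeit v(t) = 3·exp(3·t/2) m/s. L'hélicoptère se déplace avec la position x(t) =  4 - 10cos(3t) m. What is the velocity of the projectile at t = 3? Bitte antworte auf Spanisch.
Necesitamos integrar nuestra ecuación de la sacudida j(t) = 72·t - 12 2 veces. La integral de la sacudida es la aceleración. Usando a(0) = 2, obtenemos a(t) = 36·t^2 - 12·t + 2. La antiderivada de la aceleración, con v(0) = 1, da la velocidad: v(t) = 12·t^3 - 6·t^2 + 2·t + 1. De la ecuación de la velocidad v(t) = 12·t^3 - 6·t^2 + 2·t + 1, sustituimos t = 3 para obtener v = 277.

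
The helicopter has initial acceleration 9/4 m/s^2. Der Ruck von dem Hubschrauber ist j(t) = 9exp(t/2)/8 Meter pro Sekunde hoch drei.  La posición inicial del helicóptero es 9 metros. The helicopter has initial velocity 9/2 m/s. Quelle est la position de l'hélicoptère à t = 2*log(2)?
Nous devons trouver la primitive de notre équation du jerk j(t) = 9·exp(t/2)/8 3 fois. En prenant ∫j(t)dt et en appliquant a(0) = 9/4, nous trouvons a(t) = 9·exp(t/2)/4. L'intégrale de l'accélération est la vitesse. En utilisant v(0) = 9/2, nous obtenons v(t) = 9·exp(t/2)/2. La primitive de la vitesse, avec x(0) = 9, donne la position: x(t) = 9·exp(t/2). De l'équation de la position x(t) = 9·exp(t/2), nous substituons t = 2*log(2) pour obtenir x = 18.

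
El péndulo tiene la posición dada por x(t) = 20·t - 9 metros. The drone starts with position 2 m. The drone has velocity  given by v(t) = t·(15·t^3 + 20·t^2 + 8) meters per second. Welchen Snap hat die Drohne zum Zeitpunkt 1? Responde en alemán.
Um dies zu lösen, müssen wir 3 Ableitungen unserer Gleichung für die Geschwindigkeit v(t) = t·(15·t^3 + 20·t^2 + 8) nehmen. Die Ableitung von der Geschwindigkeit ergibt die Beschleunigung: a(t) = 15·t^3 + 20·t^2 + t·(45·t^2 + 40·t) + 8. Durch Ableiten von der Beschleunigung erhalten wir den Ruck: j(t) = 90·t^2 + t·(90·t + 40) + 80·t. Durch Ableiten von dem Ruck erhalten wir den Snap: s(t) = 360·t + 120. Wir haben den Snap s(t) = 360·t + 120. Durch Einsetzen von t = 1: s(1) = 480.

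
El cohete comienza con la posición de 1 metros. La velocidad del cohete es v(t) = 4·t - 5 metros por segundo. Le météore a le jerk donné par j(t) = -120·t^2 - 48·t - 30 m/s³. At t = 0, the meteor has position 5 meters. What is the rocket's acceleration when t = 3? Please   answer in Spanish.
Debemos derivar nuestra ecuación de la velocidad v(t) = 4·t - 5 1 vez. Derivando la velocidad, obtenemos la aceleración: a(t) = 4. Usando a(t) = 4 y sustituyendo t = 3, encontramos a = 4.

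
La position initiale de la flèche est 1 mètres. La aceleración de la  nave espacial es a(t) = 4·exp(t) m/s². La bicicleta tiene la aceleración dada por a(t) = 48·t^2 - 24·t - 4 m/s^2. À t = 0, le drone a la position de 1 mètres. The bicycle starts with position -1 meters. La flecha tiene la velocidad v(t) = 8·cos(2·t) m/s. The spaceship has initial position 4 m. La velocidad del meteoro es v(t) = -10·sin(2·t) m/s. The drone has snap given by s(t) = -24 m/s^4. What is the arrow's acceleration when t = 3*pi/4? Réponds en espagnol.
Partiendo de la velocidad v(t) = 8·cos(2·t), tomamos 1 derivada. Tomando d/dt de v(t), encontramos a(t) = -16·sin(2·t). Usando a(t) = -16·sin(2·t) y sustituyendo t = 3*pi/4, encontramos a = 16.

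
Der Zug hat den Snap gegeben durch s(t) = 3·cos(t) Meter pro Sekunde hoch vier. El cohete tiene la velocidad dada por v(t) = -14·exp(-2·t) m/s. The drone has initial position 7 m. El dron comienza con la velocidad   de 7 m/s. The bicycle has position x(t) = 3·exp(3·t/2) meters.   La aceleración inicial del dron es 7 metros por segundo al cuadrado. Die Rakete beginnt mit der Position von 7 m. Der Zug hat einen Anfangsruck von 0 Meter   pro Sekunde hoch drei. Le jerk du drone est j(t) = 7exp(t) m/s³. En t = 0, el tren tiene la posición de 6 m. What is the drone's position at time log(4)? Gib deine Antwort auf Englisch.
To find the answer, we compute 3 integrals of j(t) = 7·exp(t). Finding the integral of j(t) and using a(0) = 7: a(t) = 7·exp(t). Finding the antiderivative of a(t) and using v(0) = 7: v(t) = 7·exp(t). Integrating velocity and using the initial condition x(0) = 7, we get x(t) = 7·exp(t). From the given position equation x(t) = 7·exp(t), we substitute t = log(4) to get x = 28.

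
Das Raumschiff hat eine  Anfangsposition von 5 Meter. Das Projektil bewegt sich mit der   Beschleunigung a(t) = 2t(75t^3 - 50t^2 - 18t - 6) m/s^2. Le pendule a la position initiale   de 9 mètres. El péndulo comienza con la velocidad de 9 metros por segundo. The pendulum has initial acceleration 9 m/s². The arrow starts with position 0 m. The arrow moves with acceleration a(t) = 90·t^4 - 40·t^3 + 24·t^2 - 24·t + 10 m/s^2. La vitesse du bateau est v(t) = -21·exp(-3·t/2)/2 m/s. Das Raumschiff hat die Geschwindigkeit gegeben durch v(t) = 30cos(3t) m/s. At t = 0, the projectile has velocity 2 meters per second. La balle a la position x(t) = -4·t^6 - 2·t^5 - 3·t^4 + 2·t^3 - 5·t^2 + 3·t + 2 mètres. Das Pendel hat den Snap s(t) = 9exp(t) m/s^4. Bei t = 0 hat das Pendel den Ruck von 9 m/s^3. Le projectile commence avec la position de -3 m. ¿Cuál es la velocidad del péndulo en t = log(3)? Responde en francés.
Pour résoudre ceci, nous devons prendre 3 primitives de notre équation du snap s(t) = 9·exp(t). En intégrant le snap et en utilisant la condition initiale j(0) = 9, nous obtenons j(t) = 9·exp(t). L'intégrale du jerk, avec a(0) = 9, donne l'accélération: a(t) = 9·exp(t). En intégrant l'accélération et en utilisant la condition initiale v(0) = 9, nous obtenons v(t) = 9·exp(t). De l'équation de la vitesse v(t) = 9·exp(t), nous substituons t = log(3) pour obtenir v = 27.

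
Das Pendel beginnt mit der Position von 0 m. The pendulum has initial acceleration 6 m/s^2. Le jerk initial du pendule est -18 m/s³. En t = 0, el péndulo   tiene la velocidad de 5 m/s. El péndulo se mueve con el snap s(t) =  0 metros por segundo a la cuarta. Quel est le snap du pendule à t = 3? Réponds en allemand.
Aus der Gleichung für den Snap s(t) = 0, setzen wir t = 3 ein und erhalten s = 0.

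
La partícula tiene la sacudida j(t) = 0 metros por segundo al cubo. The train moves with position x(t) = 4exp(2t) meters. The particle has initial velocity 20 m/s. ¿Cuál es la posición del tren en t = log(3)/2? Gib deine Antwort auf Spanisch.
Tenemos la posición x(t) = 4·exp(2·t). Sustituyendo t = log(3)/2: x(log(3)/2) = 12.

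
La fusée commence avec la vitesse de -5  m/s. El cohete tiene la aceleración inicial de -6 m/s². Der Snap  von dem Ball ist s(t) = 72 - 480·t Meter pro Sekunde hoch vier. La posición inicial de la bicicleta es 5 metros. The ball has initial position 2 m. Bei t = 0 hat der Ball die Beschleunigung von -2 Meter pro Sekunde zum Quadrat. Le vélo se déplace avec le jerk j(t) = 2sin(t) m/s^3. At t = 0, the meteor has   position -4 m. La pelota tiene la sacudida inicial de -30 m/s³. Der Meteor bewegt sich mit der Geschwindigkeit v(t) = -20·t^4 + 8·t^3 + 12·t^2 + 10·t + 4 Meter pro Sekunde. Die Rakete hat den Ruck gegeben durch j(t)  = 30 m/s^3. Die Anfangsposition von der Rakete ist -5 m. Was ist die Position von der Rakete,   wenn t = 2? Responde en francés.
Pour résoudre ceci, nous devons prendre 3 intégrales de notre équation du jerk j(t) = 30. En prenant ∫j(t)dt et en appliquant a(0) = -6, nous trouvons a(t) = 30·t - 6. En prenant ∫a(t)dt et en appliquant v(0) = -5, nous trouvons v(t) = 15·t^2 - 6·t - 5. En intégrant la vitesse et en utilisant la condition initiale x(0) = -5, nous obtenons x(t) = 5·t^3 - 3·t^2 - 5·t - 5. De l'équation de la position x(t) = 5·t^3 - 3·t^2 - 5·t - 5, nous substituons t = 2 pour obtenir x = 13.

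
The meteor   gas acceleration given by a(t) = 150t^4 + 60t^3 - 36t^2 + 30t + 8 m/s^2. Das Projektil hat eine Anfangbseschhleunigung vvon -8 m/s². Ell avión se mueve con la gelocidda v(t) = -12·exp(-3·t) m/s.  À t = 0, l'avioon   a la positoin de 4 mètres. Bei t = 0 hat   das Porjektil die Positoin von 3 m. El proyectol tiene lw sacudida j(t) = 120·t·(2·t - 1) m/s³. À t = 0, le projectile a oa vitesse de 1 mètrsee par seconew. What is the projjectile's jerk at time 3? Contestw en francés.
Nous avons le jerk j(t) = 120·t·(2·t - 1). En substituant t = 3: j(3) = 1800.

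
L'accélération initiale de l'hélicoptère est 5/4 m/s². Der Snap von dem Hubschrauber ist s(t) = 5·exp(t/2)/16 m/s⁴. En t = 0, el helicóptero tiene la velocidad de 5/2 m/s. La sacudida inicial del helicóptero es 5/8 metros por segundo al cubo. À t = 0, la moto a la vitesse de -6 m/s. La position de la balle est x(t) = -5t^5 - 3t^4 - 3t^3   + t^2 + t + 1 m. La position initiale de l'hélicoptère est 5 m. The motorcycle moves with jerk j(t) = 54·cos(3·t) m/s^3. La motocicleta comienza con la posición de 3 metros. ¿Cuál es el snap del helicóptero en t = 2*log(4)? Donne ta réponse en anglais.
Using s(t) = 5·exp(t/2)/16 and substituting t = 2*log(4), we find s = 5/4.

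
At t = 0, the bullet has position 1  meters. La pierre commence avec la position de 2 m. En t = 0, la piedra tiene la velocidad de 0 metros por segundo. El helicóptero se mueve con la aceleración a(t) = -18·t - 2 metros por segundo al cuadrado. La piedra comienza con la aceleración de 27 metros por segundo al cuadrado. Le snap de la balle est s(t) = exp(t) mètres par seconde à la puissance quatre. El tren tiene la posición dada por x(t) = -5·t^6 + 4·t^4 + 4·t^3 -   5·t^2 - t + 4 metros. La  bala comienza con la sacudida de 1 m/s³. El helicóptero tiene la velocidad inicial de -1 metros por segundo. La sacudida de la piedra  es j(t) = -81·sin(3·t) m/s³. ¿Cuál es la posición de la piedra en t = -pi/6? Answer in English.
Starting from jerk j(t) = -81·sin(3·t), we take 3 integrals. The integral of jerk is acceleration. Using a(0) = 27, we get a(t) = 27·cos(3·t). Finding the integral of a(t) and using v(0) = 0: v(t) = 9·sin(3·t). Integrating velocity and using the initial condition x(0) = 2, we get x(t) = 5 - 3·cos(3·t). We have position x(t) = 5 - 3·cos(3·t). Substituting t = -pi/6: x(-pi/6) = 5.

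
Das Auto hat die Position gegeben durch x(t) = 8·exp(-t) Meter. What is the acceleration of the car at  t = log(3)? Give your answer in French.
Nous devons dériver notre équation de la position x(t) = 8·exp(-t) 2 fois. En dérivant la position, nous obtenons la vitesse: v(t) = -8·exp(-t). En prenant d/dt de v(t), nous trouvons a(t) = 8·exp(-t). Nous avons l'accélération a(t) = 8·exp(-t). En substituant t = log(3): a(log(3)) = 8/3.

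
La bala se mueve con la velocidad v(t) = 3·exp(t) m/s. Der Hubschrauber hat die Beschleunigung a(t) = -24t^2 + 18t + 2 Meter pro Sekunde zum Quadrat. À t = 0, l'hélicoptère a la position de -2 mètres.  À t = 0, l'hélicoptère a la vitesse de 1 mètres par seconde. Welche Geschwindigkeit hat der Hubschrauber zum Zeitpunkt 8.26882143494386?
Wir müssen unsere Gleichung für die Beschleunigung a(t) = -24·t^2 + 18·t + 2 1-mal integrieren. Das Integral von der Beschleunigung ist die Geschwindigkeit. Mit v(0) = 1 erhalten wir v(t) = -8·t^3 + 9·t^2 + 2·t + 1. Mit v(t) = -8·t^3 + 9·t^2 + 2·t + 1 und Einsetzen von t = 8.26882143494386, finden wir v = -3890.04169393327.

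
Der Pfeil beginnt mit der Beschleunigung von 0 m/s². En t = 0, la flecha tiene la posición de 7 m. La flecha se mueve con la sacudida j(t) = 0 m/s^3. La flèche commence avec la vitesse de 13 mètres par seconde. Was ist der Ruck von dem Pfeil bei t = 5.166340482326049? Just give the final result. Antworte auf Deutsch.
Der Ruck bei t = 5.166340482326049 ist j = 0.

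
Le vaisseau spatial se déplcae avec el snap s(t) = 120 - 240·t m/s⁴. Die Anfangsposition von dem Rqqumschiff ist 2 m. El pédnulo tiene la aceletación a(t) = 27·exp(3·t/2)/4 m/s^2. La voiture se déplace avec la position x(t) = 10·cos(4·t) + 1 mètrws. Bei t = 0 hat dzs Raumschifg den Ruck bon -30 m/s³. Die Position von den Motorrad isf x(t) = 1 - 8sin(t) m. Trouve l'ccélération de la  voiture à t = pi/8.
En partant de la position x(t) = 10·cos(4·t) + 1, nous prenons 2 dérivées. En dérivant la position, nous obtenons la vitesse: v(t) = -40·sin(4·t). En prenant d/dt de v(t), nous trouvons a(t) = -160·cos(4·t). En utilisant a(t) = -160·cos(4·t) et en substituant t = pi/8, nous trouvons a = 0.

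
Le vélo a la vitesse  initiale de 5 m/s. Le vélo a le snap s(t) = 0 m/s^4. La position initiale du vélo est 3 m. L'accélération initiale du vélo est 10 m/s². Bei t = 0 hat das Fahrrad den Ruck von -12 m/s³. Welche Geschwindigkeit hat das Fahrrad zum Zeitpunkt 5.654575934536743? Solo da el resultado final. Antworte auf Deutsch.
Bei t = 5.654575934536743, v = -130.299614651285.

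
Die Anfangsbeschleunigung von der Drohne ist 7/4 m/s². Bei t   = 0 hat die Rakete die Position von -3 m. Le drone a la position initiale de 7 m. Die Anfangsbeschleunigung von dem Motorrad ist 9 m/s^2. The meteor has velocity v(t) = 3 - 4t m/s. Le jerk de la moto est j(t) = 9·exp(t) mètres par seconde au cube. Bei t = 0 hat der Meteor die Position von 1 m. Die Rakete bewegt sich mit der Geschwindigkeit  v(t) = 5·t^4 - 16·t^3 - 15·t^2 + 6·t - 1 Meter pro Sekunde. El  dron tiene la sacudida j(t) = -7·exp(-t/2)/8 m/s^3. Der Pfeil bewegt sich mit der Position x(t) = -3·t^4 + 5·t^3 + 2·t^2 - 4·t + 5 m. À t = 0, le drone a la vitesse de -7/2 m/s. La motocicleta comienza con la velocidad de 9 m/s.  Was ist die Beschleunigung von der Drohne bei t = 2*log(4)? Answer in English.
To solve this, we need to take 1 antiderivative of our jerk equation j(t) = -7·exp(-t/2)/8. The antiderivative of jerk, with a(0) = 7/4, gives acceleration: a(t) = 7·exp(-t/2)/4. Using a(t) = 7·exp(-t/2)/4 and substituting t = 2*log(4), we find a = 7/16.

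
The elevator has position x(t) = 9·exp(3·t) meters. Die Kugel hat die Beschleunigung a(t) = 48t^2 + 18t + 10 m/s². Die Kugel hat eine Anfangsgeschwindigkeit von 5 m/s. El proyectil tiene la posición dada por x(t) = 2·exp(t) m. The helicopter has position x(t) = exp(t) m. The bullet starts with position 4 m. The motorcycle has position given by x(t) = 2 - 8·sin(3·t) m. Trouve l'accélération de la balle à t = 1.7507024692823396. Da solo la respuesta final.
L'accélération à t = 1.7507024692823396 est a = 188.630682972744.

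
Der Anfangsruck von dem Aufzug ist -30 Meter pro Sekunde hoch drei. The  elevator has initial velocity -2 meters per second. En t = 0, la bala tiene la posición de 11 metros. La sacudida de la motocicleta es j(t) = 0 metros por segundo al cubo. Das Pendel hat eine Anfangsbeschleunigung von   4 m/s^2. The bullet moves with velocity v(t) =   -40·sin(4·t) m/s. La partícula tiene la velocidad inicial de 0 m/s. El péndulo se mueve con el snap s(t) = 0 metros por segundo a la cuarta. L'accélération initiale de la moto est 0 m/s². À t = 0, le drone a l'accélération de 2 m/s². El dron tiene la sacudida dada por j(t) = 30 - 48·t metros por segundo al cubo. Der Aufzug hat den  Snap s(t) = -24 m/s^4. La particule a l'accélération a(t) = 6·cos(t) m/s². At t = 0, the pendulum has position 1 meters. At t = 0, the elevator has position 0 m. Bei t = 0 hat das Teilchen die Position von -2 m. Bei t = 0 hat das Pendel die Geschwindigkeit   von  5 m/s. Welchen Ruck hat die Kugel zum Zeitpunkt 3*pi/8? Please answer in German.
Um dies zu lösen, müssen wir 2 Ableitungen unserer Gleichung für die Geschwindigkeit v(t) = -40·sin(4·t) nehmen. Mit d/dt von v(t) finden wir a(t) = -160·cos(4·t). Durch Ableiten von der Beschleunigung erhalten wir den Ruck: j(t) = 640·sin(4·t). Wir haben den Ruck j(t) = 640·sin(4·t). Durch Einsetzen von t = 3*pi/8: j(3*pi/8) = -640.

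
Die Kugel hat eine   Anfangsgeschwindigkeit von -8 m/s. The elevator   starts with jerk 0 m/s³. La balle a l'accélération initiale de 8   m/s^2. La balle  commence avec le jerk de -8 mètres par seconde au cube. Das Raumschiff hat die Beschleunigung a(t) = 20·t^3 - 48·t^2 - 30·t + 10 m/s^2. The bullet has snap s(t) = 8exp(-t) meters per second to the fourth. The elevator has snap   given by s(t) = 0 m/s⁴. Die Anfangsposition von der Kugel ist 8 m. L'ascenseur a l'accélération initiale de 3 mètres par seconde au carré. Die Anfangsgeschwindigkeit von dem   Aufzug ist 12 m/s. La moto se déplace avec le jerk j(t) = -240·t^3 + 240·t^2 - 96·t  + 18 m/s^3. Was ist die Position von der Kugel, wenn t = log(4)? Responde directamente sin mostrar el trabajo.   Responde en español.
En t = log(4), x = 2.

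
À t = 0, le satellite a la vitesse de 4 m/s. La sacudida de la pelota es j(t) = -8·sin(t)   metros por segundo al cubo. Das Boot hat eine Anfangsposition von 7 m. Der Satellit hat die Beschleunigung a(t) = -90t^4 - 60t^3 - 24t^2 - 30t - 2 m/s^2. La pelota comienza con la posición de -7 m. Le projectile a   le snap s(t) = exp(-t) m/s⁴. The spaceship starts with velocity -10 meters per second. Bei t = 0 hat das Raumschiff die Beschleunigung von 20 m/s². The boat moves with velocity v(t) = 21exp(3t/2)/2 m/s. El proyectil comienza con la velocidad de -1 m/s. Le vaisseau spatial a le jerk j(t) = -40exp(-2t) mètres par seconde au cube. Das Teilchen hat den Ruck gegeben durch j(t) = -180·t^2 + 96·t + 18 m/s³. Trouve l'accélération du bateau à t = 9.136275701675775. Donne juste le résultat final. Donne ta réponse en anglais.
The acceleration at t = 9.136275701675775 is a = 14093918.0424472.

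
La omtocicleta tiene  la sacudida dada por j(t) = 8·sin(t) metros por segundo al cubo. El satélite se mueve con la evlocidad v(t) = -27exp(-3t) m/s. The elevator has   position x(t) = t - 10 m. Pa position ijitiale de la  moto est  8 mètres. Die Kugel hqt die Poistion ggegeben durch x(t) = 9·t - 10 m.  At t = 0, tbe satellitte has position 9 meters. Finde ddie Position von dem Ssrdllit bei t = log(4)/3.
Ausgehend von der Geschwindigkeit v(t) = -27·exp(-3·t), nehmen wir 1 Integral. Das Integral von der Geschwindigkeit, mit x(0) = 9, ergibt die Position: x(t) = 9·exp(-3·t). Mit x(t) = 9·exp(-3·t) und Einsetzen von t = log(4)/3, finden wir x = 9/4.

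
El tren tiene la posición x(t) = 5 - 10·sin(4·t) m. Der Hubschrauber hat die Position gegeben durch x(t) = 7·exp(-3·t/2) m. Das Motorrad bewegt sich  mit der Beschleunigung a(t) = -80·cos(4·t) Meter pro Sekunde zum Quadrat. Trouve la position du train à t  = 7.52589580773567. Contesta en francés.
De l'équation de la position x(t) = 5 - 10·sin(4·t), nous substituons t = 7.52589580773567 pour obtenir x = 14.6678651962140.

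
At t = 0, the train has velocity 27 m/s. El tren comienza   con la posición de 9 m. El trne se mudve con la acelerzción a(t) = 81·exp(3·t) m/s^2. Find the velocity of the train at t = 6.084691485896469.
To solve this, we need to take 1 antiderivative of our acceleration equation a(t) = 81·exp(3·t). Integrating acceleration and using the initial condition v(0) = 27, we get v(t) = 27·exp(3·t). From the given velocity equation v(t) = 27·exp(3·t), we substitute t = 6.084691485896469 to get v = 2285638660.82333.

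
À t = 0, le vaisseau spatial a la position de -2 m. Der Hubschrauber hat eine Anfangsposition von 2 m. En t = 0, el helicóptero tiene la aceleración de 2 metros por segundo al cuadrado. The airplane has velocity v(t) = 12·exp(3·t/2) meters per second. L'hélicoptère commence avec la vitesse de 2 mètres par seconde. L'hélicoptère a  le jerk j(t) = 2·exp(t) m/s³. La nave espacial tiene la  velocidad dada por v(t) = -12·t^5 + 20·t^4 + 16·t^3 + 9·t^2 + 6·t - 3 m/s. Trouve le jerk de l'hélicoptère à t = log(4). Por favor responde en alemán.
Aus der Gleichung für den Ruck j(t) = 2·exp(t), setzen wir t = log(4) ein und erhalten j = 8.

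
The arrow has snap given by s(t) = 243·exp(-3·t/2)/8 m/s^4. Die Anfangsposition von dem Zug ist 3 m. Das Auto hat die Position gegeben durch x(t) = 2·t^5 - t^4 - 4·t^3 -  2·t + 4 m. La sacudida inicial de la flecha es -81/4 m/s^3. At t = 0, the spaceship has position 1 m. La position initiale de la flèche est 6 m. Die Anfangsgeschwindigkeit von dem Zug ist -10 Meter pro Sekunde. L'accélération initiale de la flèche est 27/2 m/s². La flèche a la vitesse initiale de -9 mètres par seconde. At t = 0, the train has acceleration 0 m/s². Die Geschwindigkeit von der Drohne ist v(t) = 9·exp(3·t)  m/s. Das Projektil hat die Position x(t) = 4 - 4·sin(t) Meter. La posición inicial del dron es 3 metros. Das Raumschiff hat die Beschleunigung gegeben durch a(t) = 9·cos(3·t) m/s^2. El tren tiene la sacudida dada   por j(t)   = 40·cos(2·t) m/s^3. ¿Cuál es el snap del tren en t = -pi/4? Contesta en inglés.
We must differentiate our jerk equation j(t) = 40·cos(2·t) 1 time. Differentiating jerk, we get snap: s(t) = -80·sin(2·t). From the given snap equation s(t) = -80·sin(2·t), we substitute t = -pi/4 to get s = 80.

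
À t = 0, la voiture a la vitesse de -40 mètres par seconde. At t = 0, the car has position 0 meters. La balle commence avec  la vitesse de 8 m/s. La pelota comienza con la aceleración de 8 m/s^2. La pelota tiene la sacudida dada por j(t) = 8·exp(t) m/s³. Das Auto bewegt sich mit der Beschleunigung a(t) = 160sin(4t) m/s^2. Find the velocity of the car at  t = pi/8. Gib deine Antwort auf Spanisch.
Para resolver esto, necesitamos tomar 1 integral de nuestra ecuación de la aceleración a(t) = 160·sin(4·t). Tomando ∫a(t)dt y aplicando v(0) = -40, encontramos v(t) = -40·cos(4·t). Tenemos la velocidad v(t) = -40·cos(4·t). Sustituyendo t = pi/8: v(pi/8) = 0.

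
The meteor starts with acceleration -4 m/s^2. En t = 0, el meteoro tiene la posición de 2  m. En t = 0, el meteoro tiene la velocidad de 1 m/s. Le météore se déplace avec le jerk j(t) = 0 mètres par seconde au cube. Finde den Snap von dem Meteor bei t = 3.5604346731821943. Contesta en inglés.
To solve this, we need to take 1 derivative of our jerk equation j(t) = 0. The derivative of jerk gives snap: s(t) = 0. From the given snap equation s(t) = 0, we substitute t = 3.5604346731821943 to get s = 0.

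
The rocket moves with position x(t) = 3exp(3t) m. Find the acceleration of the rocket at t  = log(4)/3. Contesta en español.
Partiendo de la posición x(t) = 3·exp(3·t), tomamos 2 derivadas. Derivando la posición, obtenemos la velocidad: v(t) = 9·exp(3·t). Derivando la velocidad, obtenemos la aceleración: a(t) = 27·exp(3·t). Tenemos la aceleración a(t) = 27·exp(3·t). Sustituyendo t = log(4)/3: a(log(4)/3) = 108.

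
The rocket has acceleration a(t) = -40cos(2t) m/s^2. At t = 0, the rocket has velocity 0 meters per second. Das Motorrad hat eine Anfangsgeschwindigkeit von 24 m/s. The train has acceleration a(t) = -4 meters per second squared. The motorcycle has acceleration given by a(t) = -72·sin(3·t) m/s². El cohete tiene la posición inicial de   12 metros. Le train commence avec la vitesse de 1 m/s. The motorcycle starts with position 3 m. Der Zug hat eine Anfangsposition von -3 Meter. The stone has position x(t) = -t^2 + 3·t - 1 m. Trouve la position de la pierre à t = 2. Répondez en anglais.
Using x(t) = -t^2 + 3·t - 1 and substituting t = 2, we find x = 1.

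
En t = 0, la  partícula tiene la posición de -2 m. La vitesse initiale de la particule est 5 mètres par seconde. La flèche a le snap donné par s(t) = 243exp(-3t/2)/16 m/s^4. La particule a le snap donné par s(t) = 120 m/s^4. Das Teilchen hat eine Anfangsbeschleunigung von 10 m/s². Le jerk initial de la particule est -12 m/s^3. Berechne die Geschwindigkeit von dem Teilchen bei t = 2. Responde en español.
Para resolver esto, necesitamos tomar 3 antiderivadas de nuestra ecuación del snap s(t) = 120. Tomando ∫s(t)dt y aplicando j(0) = -12, encontramos j(t) = 120·t - 12. La antiderivada de la sacudida, con a(0) = 10, da la aceleración: a(t) = 60·t^2 - 12·t + 10. Tomando ∫a(t)dt y aplicando v(0) = 5, encontramos v(t) = 20·t^3 - 6·t^2 + 10·t + 5. De la ecuación de la velocidad v(t) = 20·t^3 - 6·t^2 + 10·t + 5, sustituimos t = 2 para obtener v = 161.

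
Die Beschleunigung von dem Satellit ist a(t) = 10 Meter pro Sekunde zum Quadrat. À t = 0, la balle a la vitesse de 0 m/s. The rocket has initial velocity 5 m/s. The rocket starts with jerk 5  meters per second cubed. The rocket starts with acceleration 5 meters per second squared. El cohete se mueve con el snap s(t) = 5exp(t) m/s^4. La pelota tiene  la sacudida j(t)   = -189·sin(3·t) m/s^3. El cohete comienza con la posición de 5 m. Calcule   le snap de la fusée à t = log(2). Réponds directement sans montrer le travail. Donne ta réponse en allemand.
Die Antwort ist 10.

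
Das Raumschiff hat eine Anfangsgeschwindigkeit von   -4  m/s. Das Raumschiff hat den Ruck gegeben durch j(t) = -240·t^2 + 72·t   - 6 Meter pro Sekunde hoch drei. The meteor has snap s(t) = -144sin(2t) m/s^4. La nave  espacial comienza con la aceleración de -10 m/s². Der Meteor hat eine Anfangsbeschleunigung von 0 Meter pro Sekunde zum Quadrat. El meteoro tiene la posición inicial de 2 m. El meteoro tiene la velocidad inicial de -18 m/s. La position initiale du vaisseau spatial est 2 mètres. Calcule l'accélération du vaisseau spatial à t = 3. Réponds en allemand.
Wir müssen unsere Gleichung für den Ruck j(t) = -240·t^2 + 72·t - 6 1-mal integrieren. Mit ∫j(t)dt und Anwendung von a(0) = -10, finden wir a(t) = -80·t^3 + 36·t^2 - 6·t - 10. Wir haben die Beschleunigung a(t) = -80·t^3 + 36·t^2 - 6·t - 10. Durch Einsetzen von t = 3: a(3) = -1864.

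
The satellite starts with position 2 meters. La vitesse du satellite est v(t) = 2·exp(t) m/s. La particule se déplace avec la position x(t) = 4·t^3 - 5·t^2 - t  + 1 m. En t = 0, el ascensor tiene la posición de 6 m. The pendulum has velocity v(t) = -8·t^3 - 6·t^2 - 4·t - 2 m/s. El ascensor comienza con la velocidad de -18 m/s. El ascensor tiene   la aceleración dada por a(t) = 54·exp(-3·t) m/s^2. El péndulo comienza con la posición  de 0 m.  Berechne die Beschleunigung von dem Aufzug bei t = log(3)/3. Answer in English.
From the given acceleration equation a(t) = 54·exp(-3·t), we substitute t = log(3)/3 to get a = 18.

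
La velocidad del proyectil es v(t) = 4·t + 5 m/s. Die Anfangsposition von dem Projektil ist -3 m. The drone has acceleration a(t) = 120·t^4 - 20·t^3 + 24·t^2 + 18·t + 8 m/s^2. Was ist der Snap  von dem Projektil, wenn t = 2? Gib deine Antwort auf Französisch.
Nous devons dériver notre équation de la vitesse v(t) = 4·t + 5 3 fois. En dérivant la vitesse, nous obtenons l'accélération: a(t) = 4. En prenant d/dt de a(t), nous trouvons j(t) = 0. En prenant d/dt de j(t), nous trouvons s(t) = 0. Nous avons le snap s(t) = 0. En substituant t = 2: s(2) = 0.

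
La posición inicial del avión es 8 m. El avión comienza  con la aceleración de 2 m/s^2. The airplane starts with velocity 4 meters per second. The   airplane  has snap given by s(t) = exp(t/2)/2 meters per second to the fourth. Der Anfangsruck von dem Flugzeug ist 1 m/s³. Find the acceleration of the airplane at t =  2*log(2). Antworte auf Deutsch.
Wir müssen die Stammfunktion unserer Gleichung für den Snap s(t) = exp(t/2)/2 2-mal finden. Mit ∫s(t)dt und Anwendung von j(0) = 1, finden wir j(t) = exp(t/2). Das Integral von dem Ruck, mit a(0) = 2, ergibt die Beschleunigung: a(t) = 2·exp(t/2). Aus der Gleichung für die Beschleunigung a(t) = 2·exp(t/2), setzen wir t = 2*log(2) ein und erhalten a = 4.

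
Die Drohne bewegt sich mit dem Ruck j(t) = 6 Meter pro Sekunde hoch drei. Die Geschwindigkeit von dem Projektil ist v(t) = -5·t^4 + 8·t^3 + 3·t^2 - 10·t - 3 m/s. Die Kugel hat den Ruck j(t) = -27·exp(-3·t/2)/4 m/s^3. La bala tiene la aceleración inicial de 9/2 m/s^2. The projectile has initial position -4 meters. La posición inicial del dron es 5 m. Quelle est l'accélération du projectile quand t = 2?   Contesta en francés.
Pour résoudre ceci, nous devons prendre 1 dérivée de notre équation de la vitesse v(t) = -5·t^4 + 8·t^3 + 3·t^2 - 10·t - 3. En prenant d/dt de v(t), nous trouvons a(t) = -20·t^3 + 24·t^2 + 6·t - 10. Nous avons l'accélération a(t) = -20·t^3 + 24·t^2 + 6·t - 10. En substituant t = 2: a(2) = -62.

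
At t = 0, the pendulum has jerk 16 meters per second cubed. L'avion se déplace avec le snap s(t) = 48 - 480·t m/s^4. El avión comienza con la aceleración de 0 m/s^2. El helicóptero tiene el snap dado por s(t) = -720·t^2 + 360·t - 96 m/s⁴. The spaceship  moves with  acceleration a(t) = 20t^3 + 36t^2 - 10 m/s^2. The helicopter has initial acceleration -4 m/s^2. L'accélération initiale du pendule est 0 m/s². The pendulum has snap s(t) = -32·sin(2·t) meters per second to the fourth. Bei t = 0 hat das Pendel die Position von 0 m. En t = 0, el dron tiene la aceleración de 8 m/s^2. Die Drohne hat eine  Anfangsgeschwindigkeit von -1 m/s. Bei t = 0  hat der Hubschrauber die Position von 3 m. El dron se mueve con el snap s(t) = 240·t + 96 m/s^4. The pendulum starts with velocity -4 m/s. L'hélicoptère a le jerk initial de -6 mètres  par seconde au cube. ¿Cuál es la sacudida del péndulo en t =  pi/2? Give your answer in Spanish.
Para resolver esto, necesitamos tomar 1 antiderivada de nuestra ecuación del snap s(t) = -32·sin(2·t). La integral del snap, con j(0) = 16, da la sacudida: j(t) = 16·cos(2·t). De la ecuación de la sacudida j(t) = 16·cos(2·t), sustituimos t = pi/2 para obtener j = -16.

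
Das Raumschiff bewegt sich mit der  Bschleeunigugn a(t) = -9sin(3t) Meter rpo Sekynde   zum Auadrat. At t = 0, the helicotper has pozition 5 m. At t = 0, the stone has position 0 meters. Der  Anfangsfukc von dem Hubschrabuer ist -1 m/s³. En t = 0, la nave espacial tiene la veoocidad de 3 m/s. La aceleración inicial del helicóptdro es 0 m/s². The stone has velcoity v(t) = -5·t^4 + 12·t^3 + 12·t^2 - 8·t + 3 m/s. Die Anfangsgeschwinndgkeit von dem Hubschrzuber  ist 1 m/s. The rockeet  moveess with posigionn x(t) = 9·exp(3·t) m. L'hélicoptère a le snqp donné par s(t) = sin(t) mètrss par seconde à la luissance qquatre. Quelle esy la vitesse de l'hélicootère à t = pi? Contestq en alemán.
Wir müssen die Stammfunktion unserer Gleichung für den Snap s(t) = sin(t) 3-mal finden. Das Integral von dem Snap ist der Ruck. Mit j(0) = -1 erhalten wir j(t) = -cos(t). Das Integral von dem Ruck ist die Beschleunigung. Mit a(0) = 0 erhalten wir a(t) = -sin(t). Die Stammfunktion von der Beschleunigung, mit v(0) = 1, ergibt die Geschwindigkeit: v(t) = cos(t). Mit v(t) = cos(t) und Einsetzen von t = pi, finden wir v = -1.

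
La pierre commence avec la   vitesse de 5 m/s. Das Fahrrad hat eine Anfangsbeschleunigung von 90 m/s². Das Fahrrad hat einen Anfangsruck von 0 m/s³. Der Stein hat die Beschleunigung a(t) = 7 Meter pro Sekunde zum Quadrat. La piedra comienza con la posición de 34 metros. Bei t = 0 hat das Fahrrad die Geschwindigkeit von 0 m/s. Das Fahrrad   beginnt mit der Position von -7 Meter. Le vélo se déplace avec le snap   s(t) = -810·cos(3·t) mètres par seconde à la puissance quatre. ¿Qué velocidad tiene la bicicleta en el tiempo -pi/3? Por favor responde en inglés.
Starting from snap s(t) = -810·cos(3·t), we take 3 antiderivatives. The integral of snap is jerk. Using j(0) = 0, we get j(t) = -270·sin(3·t). The integral of jerk is acceleration. Using a(0) = 90, we get a(t) = 90·cos(3·t). Taking ∫a(t)dt and applying v(0) = 0, we find v(t) = 30·sin(3·t). We have velocity v(t) = 30·sin(3·t). Substituting t = -pi/3: v(-pi/3) = 0.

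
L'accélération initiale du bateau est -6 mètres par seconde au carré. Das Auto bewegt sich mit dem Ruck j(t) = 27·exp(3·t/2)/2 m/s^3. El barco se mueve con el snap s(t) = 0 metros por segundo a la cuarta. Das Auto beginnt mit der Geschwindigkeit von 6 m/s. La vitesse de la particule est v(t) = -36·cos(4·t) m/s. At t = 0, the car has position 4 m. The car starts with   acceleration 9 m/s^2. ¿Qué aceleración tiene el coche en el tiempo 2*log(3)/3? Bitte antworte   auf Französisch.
Pour résoudre ceci, nous devons prendre 1 primitive de notre équation du jerk j(t) = 27·exp(3·t/2)/2. En prenant ∫j(t)dt et en appliquant a(0) = 9, nous trouvons a(t) = 9·exp(3·t/2). En utilisant a(t) = 9·exp(3·t/2) et en substituant t = 2*log(3)/3, nous trouvons a = 27.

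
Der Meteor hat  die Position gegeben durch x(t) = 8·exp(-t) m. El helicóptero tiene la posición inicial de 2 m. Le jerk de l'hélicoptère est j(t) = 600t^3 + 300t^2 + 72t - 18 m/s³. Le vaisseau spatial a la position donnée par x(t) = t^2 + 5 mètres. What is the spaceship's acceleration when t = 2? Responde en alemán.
Ausgehend von der Position x(t) = t^2 + 5, nehmen wir 2 Ableitungen. Die Ableitung von der Position ergibt die Geschwindigkeit: v(t) = 2·t. Durch Ableiten von der Geschwindigkeit erhalten wir die Beschleunigung: a(t) = 2. Aus der Gleichung für die Beschleunigung a(t) = 2, setzen wir t = 2 ein und erhalten a = 2.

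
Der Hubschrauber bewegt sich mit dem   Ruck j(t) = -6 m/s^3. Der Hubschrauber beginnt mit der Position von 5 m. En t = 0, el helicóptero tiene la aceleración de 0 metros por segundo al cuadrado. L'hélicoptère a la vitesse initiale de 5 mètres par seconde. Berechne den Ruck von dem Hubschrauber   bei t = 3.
Aus der Gleichung für den Ruck j(t) = -6, setzen wir t = 3 ein und erhalten j = -6.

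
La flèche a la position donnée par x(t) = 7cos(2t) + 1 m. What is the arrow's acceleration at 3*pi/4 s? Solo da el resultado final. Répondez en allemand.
Bei t = 3*pi/4, a = 0.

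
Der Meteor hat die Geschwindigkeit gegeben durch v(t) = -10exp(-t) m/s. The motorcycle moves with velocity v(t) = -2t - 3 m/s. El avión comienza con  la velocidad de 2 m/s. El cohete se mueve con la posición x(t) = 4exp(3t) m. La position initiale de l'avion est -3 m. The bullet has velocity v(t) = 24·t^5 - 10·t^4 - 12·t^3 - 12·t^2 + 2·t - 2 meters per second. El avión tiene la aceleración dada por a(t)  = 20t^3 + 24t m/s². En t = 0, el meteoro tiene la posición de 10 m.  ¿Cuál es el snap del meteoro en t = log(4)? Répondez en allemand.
Um dies zu lösen, müssen wir 3 Ableitungen unserer Gleichung für die Geschwindigkeit v(t) = -10·exp(-t) nehmen. Durch Ableiten von der Geschwindigkeit erhalten wir die Beschleunigung: a(t) = 10·exp(-t). Durch Ableiten von der Beschleunigung erhalten wir den Ruck: j(t) = -10·exp(-t). Mit d/dt von j(t) finden wir s(t) = 10·exp(-t). Wir haben den Snap s(t) = 10·exp(-t). Durch Einsetzen von t = log(4): s(log(4)) = 5/2.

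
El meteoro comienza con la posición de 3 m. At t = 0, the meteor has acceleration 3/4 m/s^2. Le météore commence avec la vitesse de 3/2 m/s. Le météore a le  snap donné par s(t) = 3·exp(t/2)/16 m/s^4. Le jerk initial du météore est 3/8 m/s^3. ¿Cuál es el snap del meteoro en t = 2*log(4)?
Tenemos el snap s(t) = 3·exp(t/2)/16. Sustituyendo t = 2*log(4): s(2*log(4)) = 3/4.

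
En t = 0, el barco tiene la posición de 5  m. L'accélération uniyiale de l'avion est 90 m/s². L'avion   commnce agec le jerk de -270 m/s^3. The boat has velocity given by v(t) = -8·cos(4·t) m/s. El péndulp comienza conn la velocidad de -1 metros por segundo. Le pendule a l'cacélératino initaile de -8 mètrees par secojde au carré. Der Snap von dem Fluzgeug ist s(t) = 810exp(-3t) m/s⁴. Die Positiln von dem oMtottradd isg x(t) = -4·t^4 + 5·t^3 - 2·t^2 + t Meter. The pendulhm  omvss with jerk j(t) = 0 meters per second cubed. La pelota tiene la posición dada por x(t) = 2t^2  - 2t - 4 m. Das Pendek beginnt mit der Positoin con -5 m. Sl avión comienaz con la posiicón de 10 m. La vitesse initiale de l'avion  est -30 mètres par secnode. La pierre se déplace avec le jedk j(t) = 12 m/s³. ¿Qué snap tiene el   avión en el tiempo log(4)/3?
Usando s(t) = 810·exp(-3·t) y sustituyendo t = log(4)/3, encontramos s = 405/2.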